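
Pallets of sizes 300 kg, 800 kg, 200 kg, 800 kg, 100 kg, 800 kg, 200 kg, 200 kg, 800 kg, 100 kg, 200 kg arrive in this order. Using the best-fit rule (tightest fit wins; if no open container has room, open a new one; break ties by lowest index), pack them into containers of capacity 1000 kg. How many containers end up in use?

  300 → container 1 (new)  [load 300/1000]
  800 → container 2 (new)  [load 800/1000]
  200 → container 2  [load 1000/1000]
  800 → container 3 (new)  [load 800/1000]
  100 → container 3  [load 900/1000]
  800 → container 4 (new)  [load 800/1000]
  200 → container 4  [load 1000/1000]
  200 → container 1  [load 500/1000]
  800 → container 5 (new)  [load 800/1000]
  100 → container 3  [load 1000/1000]
  200 → container 5  [load 1000/1000]
5 containers opened.

5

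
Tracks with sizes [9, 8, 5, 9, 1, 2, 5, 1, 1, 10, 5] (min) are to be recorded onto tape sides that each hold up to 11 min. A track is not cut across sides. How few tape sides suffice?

6

Total = 10 + 9 + 9 + 8 + 5 + 5 + 5 + 2 + 1 + 1 + 1 = 56 min.
Lower bound: ⌈56/11⌉ = 6 tape sides.
A packing using 6 tape sides:
  side 1: 10 + 1 = 11
  side 2: 9 + 2 = 11
  side 3: 9 + 1 + 1 = 11
  side 4: 8 = 8
  side 5: 5 + 5 = 10
  side 6: 5 = 5
This matches the lower bound, so 6 is optimal.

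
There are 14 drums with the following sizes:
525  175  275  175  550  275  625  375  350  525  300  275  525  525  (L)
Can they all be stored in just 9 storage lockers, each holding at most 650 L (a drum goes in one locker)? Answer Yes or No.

No

Total = 5475 L; ⌈5475/650⌉ = 9.
The bound of 9 does not rule out 9, but exhaustive search shows no assignment into 9 storage lockers of capacity 650 L exists — the minimum is 10.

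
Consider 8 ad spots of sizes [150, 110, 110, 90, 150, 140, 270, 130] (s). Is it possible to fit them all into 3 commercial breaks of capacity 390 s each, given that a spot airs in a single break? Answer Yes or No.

A valid assignment using 3 commercial breaks:
  break 1: 270 + 110 = 380
  break 2: 150 + 150 + 90 = 390
  break 3: 140 + 130 + 110 = 380
Every load is within 390 s, so 3 commercial breaks suffice.

Yes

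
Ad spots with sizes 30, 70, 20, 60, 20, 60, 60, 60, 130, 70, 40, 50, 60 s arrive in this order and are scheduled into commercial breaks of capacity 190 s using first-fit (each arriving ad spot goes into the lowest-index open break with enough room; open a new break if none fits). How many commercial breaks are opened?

4

  30 → break 1 (new)  [load 30/190]
  70 → break 1  [load 100/190]
  20 → break 1  [load 120/190]
  60 → break 1  [load 180/190]
  20 → break 2 (new)  [load 20/190]
  60 → break 2  [load 80/190]
  60 → break 2  [load 140/190]
  60 → break 3 (new)  [load 60/190]
  130 → break 3  [load 190/190]
  70 → break 4 (new)  [load 70/190]
  40 → break 2  [load 180/190]
  50 → break 4  [load 120/190]
  60 → break 4  [load 180/190]
4 commercial breaks opened.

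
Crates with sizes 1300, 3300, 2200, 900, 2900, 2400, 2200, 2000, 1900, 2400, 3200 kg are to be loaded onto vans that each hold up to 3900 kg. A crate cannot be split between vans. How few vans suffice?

Total = 3300 + 3200 + 2900 + 2400 + 2400 + 2200 + 2200 + 2000 + 1900 + 1300 + 900 = 24700 kg.
Lower bound: ⌈24700/3900⌉ = 7 vans.
Also, 8 crates each exceed 1950 kg, and no two of those can share a van, so at least 8 vans are needed.
A packing using 8 vans:
  van 1: 3300 = 3300
  van 2: 3200 = 3200
  van 3: 2900 + 900 = 3800
  van 4: 2400 + 1300 = 3700
  van 5: 2400 = 2400
  van 6: 2200 = 2200
  van 7: 2200 = 2200
  van 8: 2000 + 1900 = 3900
This matches the lower bound, so 8 is optimal.

8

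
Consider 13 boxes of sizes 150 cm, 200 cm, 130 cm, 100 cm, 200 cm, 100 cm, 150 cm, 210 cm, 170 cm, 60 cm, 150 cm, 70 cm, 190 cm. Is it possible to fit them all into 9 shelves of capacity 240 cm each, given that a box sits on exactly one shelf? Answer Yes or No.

Total = 1880 cm; ⌈1880/240⌉ = 8.
9 boxes each exceed half the capacity and cannot share a shelf, forcing at least 9 shelves.
The bound of 9 does not rule out 9, but exhaustive search shows no assignment into 9 shelves of capacity 240 cm exists — the minimum is 10.

No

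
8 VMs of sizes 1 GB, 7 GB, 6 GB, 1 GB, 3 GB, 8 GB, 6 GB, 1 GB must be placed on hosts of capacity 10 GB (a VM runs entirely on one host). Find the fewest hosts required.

Total = 8 + 7 + 6 + 6 + 3 + 1 + 1 + 1 = 33 GB.
Lower bound: ⌈33/10⌉ = 4 hosts.
A packing using 4 hosts:
  host 1: 8 + 1 + 1 = 10
  host 2: 7 + 3 = 10
  host 3: 6 + 1 = 7
  host 4: 6 = 6
This matches the lower bound, so 4 is optimal.

4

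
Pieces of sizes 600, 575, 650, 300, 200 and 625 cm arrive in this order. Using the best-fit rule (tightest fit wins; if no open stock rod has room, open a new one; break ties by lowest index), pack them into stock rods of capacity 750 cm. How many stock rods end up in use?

5

  600 → stock rod 1 (new)  [load 600/750]
  575 → stock rod 2 (new)  [load 575/750]
  650 → stock rod 3 (new)  [load 650/750]
  300 → stock rod 4 (new)  [load 300/750]
  200 → stock rod 4  [load 500/750]
  625 → stock rod 5 (new)  [load 625/750]
5 stock rods opened.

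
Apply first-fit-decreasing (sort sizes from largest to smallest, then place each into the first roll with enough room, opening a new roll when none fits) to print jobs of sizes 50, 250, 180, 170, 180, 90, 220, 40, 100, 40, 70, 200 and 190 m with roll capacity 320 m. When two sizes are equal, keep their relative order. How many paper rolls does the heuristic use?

Sorted descending: 250, 220, 200, 190, 180, 180, 170, 100, 90, 70, 50, 40, 40.
  250 → roll 1 (new)  [load 250/320]
  220 → roll 2 (new)  [load 220/320]
  200 → roll 3 (new)  [load 200/320]
  190 → roll 4 (new)  [load 190/320]
  180 → roll 5 (new)  [load 180/320]
  180 → roll 6 (new)  [load 180/320]
  170 → roll 7 (new)  [load 170/320]
  100 → roll 2  [load 320/320]
  90 → roll 3  [load 290/320]
  70 → roll 1  [load 320/320]
  50 → roll 4  [load 240/320]
  40 → roll 4  [load 280/320]
  40 → roll 4  [load 320/320]
7 paper rolls opened.

7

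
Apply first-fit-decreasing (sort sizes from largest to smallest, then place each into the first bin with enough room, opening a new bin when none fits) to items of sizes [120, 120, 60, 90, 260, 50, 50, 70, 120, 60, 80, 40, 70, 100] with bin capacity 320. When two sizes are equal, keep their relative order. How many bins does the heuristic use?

Sorted descending: 260, 120, 120, 120, 100, 90, 80, 70, 70, 60, 60, 50, 50, 40.
  260 → bin 1 (new)  [load 260/320]
  120 → bin 2 (new)  [load 120/320]
  120 → bin 2  [load 240/320]
  120 → bin 3 (new)  [load 120/320]
  100 → bin 3  [load 220/320]
  90 → bin 3  [load 310/320]
  80 → bin 2  [load 320/320]
  70 → bin 4 (new)  [load 70/320]
  70 → bin 4  [load 140/320]
  60 → bin 1  [load 320/320]
  60 → bin 4  [load 200/320]
  50 → bin 4  [load 250/320]
  50 → bin 4  [load 300/320]
  40 → bin 5 (new)  [load 40/320]
5 bins opened.

5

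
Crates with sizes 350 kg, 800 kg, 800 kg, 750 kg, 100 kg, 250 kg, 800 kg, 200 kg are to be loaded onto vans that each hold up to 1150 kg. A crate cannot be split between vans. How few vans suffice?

Total = 800 + 800 + 800 + 750 + 350 + 250 + 200 + 100 = 4050 kg.
Lower bound: ⌈4050/1150⌉ = 4 vans.
A packing using 4 vans:
  van 1: 800 + 350 = 1150
  van 2: 800 + 250 + 100 = 1150
  van 3: 800 + 200 = 1000
  van 4: 750 = 750
This matches the lower bound, so 4 is optimal.

4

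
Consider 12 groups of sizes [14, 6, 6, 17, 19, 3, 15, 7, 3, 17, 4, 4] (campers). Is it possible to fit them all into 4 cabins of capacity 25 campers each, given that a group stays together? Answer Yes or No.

Total = 115 campers; ⌈115/25⌉ = 5.
At least 5 cabins are required, but only 4 are allowed.

No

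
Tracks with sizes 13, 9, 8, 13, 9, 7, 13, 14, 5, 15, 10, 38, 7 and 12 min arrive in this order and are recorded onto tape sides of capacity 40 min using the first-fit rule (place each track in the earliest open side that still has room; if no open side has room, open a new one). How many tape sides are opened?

  13 → side 1 (new)  [load 13/40]
  9 → side 1  [load 22/40]
  8 → side 1  [load 30/40]
  13 → side 2 (new)  [load 13/40]
  9 → side 1  [load 39/40]
  7 → side 2  [load 20/40]
  13 → side 2  [load 33/40]
  14 → side 3 (new)  [load 14/40]
  5 → side 2  [load 38/40]
  15 → side 3  [load 29/40]
  10 → side 3  [load 39/40]
  38 → side 4 (new)  [load 38/40]
  7 → side 5 (new)  [load 7/40]
  12 → side 5  [load 19/40]
5 tape sides opened.

5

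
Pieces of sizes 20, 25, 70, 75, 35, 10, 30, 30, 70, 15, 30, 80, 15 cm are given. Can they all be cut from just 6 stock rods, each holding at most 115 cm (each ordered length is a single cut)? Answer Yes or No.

Yes

A valid assignment using 5 stock rods:
  stock rod 1: 80 + 35 = 115
  stock rod 2: 75 + 30 + 10 = 115
  stock rod 3: 70 + 30 + 15 = 115
  stock rod 4: 70 + 30 + 15 = 115
  stock rod 5: 25 + 20 = 45
That uses only 5 ≤ 6, so 6 stock rods are enough.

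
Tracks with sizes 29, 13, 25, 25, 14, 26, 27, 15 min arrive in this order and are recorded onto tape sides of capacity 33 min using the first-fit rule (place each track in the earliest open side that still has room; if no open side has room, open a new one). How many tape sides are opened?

  29 → side 1 (new)  [load 29/33]
  13 → side 2 (new)  [load 13/33]
  25 → side 3 (new)  [load 25/33]
  25 → side 4 (new)  [load 25/33]
  14 → side 2  [load 27/33]
  26 → side 5 (new)  [load 26/33]
  27 → side 6 (new)  [load 27/33]
  15 → side 7 (new)  [load 15/33]
7 tape sides opened.

7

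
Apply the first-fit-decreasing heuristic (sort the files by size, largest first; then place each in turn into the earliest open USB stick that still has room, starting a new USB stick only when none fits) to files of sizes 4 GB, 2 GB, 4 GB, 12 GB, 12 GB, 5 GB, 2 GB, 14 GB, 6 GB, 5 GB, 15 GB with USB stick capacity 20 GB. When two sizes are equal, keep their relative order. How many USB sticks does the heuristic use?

Sorted descending: 15, 14, 12, 12, 6, 5, 5, 4, 4, 2, 2.
  15 → USB stick 1 (new)  [load 15/20]
  14 → USB stick 2 (new)  [load 14/20]
  12 → USB stick 3 (new)  [load 12/20]
  12 → USB stick 4 (new)  [load 12/20]
  6 → USB stick 2  [load 20/20]
  5 → USB stick 1  [load 20/20]
  5 → USB stick 3  [load 17/20]
  4 → USB stick 4  [load 16/20]
  4 → USB stick 4  [load 20/20]
  2 → USB stick 3  [load 19/20]
  2 → USB stick 5 (new)  [load 2/20]
5 USB sticks opened.

5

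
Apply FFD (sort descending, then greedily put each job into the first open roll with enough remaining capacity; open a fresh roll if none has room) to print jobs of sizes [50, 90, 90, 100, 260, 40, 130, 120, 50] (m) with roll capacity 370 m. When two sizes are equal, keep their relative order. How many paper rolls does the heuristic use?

3

Sorted descending: 260, 130, 120, 100, 90, 90, 50, 50, 40.
  260 → roll 1 (new)  [load 260/370]
  130 → roll 2 (new)  [load 130/370]
  120 → roll 2  [load 250/370]
  100 → roll 1  [load 360/370]
  90 → roll 2  [load 340/370]
  90 → roll 3 (new)  [load 90/370]
  50 → roll 3  [load 140/370]
  50 → roll 3  [load 190/370]
  40 → roll 3  [load 230/370]
3 paper rolls opened.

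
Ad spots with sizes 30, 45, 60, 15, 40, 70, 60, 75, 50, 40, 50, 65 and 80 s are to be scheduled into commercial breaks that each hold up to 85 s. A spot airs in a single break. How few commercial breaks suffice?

Total = 80 + 75 + 70 + 65 + 60 + 60 + 50 + 50 + 45 + 40 + 40 + 30 + 15 = 680 s.
Lower bound: ⌈680/85⌉ = 8 commercial breaks.
Also, 9 ad spots each exceed 85/2 s, and no two of those can share a break, so at least 9 commercial breaks are needed.
A packing using 10 commercial breaks:
  break 1: 80 = 80
  break 2: 75 = 75
  break 3: 70 + 15 = 85
  break 4: 65 = 65
  break 5: 60 = 60
  break 6: 60 = 60
  break 7: 50 + 30 = 80
  break 8: 50 = 50
  break 9: 45 + 40 = 85
  break 10: 40 = 40
No arrangement into 9 commercial breaks stays within capacity, so 10 is optimal.

10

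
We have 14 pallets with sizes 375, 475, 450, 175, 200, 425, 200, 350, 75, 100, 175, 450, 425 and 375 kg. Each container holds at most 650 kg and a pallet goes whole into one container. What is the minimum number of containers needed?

Total = 475 + 450 + 450 + 425 + 425 + 375 + 375 + 350 + 200 + 200 + 175 + 175 + 100 + 75 = 4250 kg.
Lower bound: ⌈4250/650⌉ = 7 containers.
Also, 8 pallets each exceed 325 kg, and no two of those can share a container, so at least 8 containers are needed.
A packing using 8 containers:
  container 1: 475 + 175 = 650
  container 2: 450 + 200 = 650
  container 3: 450 + 200 = 650
  container 4: 425 + 175 = 600
  container 5: 425 + 100 + 75 = 600
  container 6: 375 = 375
  container 7: 375 = 375
  container 8: 350 = 350
This matches the lower bound, so 8 is optimal.

8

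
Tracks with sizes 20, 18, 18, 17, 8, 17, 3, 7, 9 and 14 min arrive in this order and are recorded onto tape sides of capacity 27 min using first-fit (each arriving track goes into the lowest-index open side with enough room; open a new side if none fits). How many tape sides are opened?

6

  20 → side 1 (new)  [load 20/27]
  18 → side 2 (new)  [load 18/27]
  18 → side 3 (new)  [load 18/27]
  17 → side 4 (new)  [load 17/27]
  8 → side 2  [load 26/27]
  17 → side 5 (new)  [load 17/27]
  3 → side 1  [load 23/27]
  7 → side 3  [load 25/27]
  9 → side 4  [load 26/27]
  14 → side 6 (new)  [load 14/27]
6 tape sides opened.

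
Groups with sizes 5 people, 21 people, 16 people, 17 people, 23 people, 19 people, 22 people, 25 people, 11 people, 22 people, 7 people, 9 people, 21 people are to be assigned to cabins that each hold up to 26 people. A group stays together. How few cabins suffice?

Total = 25 + 23 + 22 + 22 + 21 + 21 + 19 + 17 + 16 + 11 + 9 + 7 + 5 = 218 people.
Lower bound: ⌈218/26⌉ = 9 cabins.
A packing using 10 cabins:
  cabin 1: 25 = 25
  cabin 2: 23 = 23
  cabin 3: 22 = 22
  cabin 4: 22 = 22
  cabin 5: 21 + 5 = 26
  cabin 6: 21 = 21
  cabin 7: 19 + 7 = 26
  cabin 8: 17 + 9 = 26
  cabin 9: 16 = 16
  cabin 10: 11 = 11
No arrangement into 9 cabins stays within capacity, so 10 is optimal.

10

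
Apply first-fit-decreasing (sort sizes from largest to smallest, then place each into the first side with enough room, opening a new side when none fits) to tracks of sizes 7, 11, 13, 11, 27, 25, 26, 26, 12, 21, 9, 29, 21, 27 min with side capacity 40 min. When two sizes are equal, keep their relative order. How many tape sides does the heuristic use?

Sorted descending: 29, 27, 27, 26, 26, 25, 21, 21, 13, 12, 11, 11, 9, 7.
  29 → side 1 (new)  [load 29/40]
  27 → side 2 (new)  [load 27/40]
  27 → side 3 (new)  [load 27/40]
  26 → side 4 (new)  [load 26/40]
  26 → side 5 (new)  [load 26/40]
  25 → side 6 (new)  [load 25/40]
  21 → side 7 (new)  [load 21/40]
  21 → side 8 (new)  [load 21/40]
  13 → side 2  [load 40/40]
  12 → side 3  [load 39/40]
  11 → side 1  [load 40/40]
  11 → side 4  [load 37/40]
  9 → side 5  [load 35/40]
  7 → side 6  [load 32/40]
8 tape sides opened.

8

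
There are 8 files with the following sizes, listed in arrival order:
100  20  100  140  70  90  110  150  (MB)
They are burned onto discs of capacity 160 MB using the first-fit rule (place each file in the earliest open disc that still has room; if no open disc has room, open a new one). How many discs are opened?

6

  100 → disc 1 (new)  [load 100/160]
  20 → disc 1  [load 120/160]
  100 → disc 2 (new)  [load 100/160]
  140 → disc 3 (new)  [load 140/160]
  70 → disc 4 (new)  [load 70/160]
  90 → disc 4  [load 160/160]
  110 → disc 5 (new)  [load 110/160]
  150 → disc 6 (new)  [load 150/160]
6 discs opened.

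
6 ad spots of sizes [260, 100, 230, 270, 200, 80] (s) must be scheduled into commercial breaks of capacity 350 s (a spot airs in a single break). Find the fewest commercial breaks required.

4

Total = 270 + 260 + 230 + 200 + 100 + 80 = 1140 s.
Lower bound: ⌈1140/350⌉ = 4 commercial breaks.
A packing using 4 commercial breaks:
  break 1: 270 + 80 = 350
  break 2: 260 = 260
  break 3: 230 + 100 = 330
  break 4: 200 = 200
This matches the lower bound, so 4 is optimal.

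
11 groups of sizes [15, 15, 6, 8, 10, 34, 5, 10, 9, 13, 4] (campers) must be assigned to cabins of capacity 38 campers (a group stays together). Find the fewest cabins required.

4

Total = 34 + 15 + 15 + 13 + 10 + 10 + 9 + 8 + 6 + 5 + 4 = 129 campers.
Lower bound: ⌈129/38⌉ = 4 cabins.
A packing using 4 cabins:
  cabin 1: 34 + 4 = 38
  cabin 2: 15 + 15 + 8 = 38
  cabin 3: 13 + 10 + 10 + 5 = 38
  cabin 4: 9 + 6 = 15
This matches the lower bound, so 4 is optimal.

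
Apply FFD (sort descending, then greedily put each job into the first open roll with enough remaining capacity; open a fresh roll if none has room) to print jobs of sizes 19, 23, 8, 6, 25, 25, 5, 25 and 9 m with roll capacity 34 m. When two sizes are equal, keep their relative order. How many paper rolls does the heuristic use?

Sorted descending: 25, 25, 25, 23, 19, 9, 8, 6, 5.
  25 → roll 1 (new)  [load 25/34]
  25 → roll 2 (new)  [load 25/34]
  25 → roll 3 (new)  [load 25/34]
  23 → roll 4 (new)  [load 23/34]
  19 → roll 5 (new)  [load 19/34]
  9 → roll 1  [load 34/34]
  8 → roll 2  [load 33/34]
  6 → roll 3  [load 31/34]
  5 → roll 4  [load 28/34]
5 paper rolls opened.

5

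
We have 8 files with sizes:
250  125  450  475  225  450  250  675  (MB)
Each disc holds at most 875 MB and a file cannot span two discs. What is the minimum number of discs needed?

Total = 675 + 475 + 450 + 450 + 250 + 250 + 225 + 125 = 2900 MB.
Lower bound: ⌈2900/875⌉ = 4 discs.
A packing using 4 discs:
  disc 1: 675 + 125 = 800
  disc 2: 475 + 250 = 725
  disc 3: 450 + 250 = 700
  disc 4: 450 + 225 = 675
This matches the lower bound, so 4 is optimal.

4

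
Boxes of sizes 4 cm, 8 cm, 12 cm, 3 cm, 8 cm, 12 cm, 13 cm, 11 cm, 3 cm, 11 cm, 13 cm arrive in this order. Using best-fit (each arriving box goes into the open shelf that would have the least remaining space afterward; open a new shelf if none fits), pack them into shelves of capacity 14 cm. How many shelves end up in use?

  4 → shelf 1 (new)  [load 4/14]
  8 → shelf 1  [load 12/14]
  12 → shelf 2 (new)  [load 12/14]
  3 → shelf 3 (new)  [load 3/14]
  8 → shelf 3  [load 11/14]
  12 → shelf 4 (new)  [load 12/14]
  13 → shelf 5 (new)  [load 13/14]
  11 → shelf 6 (new)  [load 11/14]
  3 → shelf 3  [load 14/14]
  11 → shelf 7 (new)  [load 11/14]
  13 → shelf 8 (new)  [load 13/14]
8 shelves opened.

8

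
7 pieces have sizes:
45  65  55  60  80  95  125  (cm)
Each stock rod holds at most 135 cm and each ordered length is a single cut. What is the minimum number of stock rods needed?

5

Total = 125 + 95 + 80 + 65 + 60 + 55 + 45 = 525 cm.
Lower bound: ⌈525/135⌉ = 4 stock rods.
A packing using 5 stock rods:
  stock rod 1: 125 = 125
  stock rod 2: 95 = 95
  stock rod 3: 80 + 55 = 135
  stock rod 4: 65 + 60 = 125
  stock rod 5: 45 = 45
No arrangement into 4 stock rods stays within capacity, so 5 is optimal.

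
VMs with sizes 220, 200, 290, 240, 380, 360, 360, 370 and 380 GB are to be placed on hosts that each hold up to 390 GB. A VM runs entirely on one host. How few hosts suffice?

Total = 380 + 380 + 370 + 360 + 360 + 290 + 240 + 220 + 200 = 2800 GB.
Lower bound: ⌈2800/390⌉ = 8 hosts.
Also, 9 VMs each exceed 195 GB, and no two of those can share a host, so at least 9 hosts are needed.
A packing using 9 hosts:
  host 1: 380 = 380
  host 2: 380 = 380
  host 3: 370 = 370
  host 4: 360 = 360
  host 5: 360 = 360
  host 6: 290 = 290
  host 7: 240 = 240
  host 8: 220 = 220
  host 9: 200 = 200
This matches the lower bound, so 9 is optimal.

9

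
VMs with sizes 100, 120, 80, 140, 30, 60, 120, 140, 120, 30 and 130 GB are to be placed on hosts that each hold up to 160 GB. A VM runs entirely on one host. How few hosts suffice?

8

Total = 140 + 140 + 130 + 120 + 120 + 120 + 100 + 80 + 60 + 30 + 30 = 1070 GB.
Lower bound: ⌈1070/160⌉ = 7 hosts.
A packing using 8 hosts:
  host 1: 140 = 140
  host 2: 140 = 140
  host 3: 130 + 30 = 160
  host 4: 120 + 30 = 150
  host 5: 120 = 120
  host 6: 120 = 120
  host 7: 100 + 60 = 160
  host 8: 80 = 80
No arrangement into 7 hosts stays within capacity, so 8 is optimal.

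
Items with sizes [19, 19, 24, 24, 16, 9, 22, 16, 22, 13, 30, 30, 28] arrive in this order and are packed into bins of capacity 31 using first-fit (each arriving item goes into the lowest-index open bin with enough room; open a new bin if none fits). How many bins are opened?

11

  19 → bin 1 (new)  [load 19/31]
  19 → bin 2 (new)  [load 19/31]
  24 → bin 3 (new)  [load 24/31]
  24 → bin 4 (new)  [load 24/31]
  16 → bin 5 (new)  [load 16/31]
  9 → bin 1  [load 28/31]
  22 → bin 6 (new)  [load 22/31]
  16 → bin 7 (new)  [load 16/31]
  22 → bin 8 (new)  [load 22/31]
  13 → bin 5  [load 29/31]
  30 → bin 9 (new)  [load 30/31]
  30 → bin 10 (new)  [load 30/31]
  28 → bin 11 (new)  [load 28/31]
11 bins opened.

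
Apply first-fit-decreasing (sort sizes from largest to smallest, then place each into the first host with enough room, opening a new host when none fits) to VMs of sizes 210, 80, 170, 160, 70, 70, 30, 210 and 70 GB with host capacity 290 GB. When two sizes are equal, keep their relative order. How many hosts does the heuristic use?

Sorted descending: 210, 210, 170, 160, 80, 70, 70, 70, 30.
  210 → host 1 (new)  [load 210/290]
  210 → host 2 (new)  [load 210/290]
  170 → host 3 (new)  [load 170/290]
  160 → host 4 (new)  [load 160/290]
  80 → host 1  [load 290/290]
  70 → host 2  [load 280/290]
  70 → host 3  [load 240/290]
  70 → host 4  [load 230/290]
  30 → host 3  [load 270/290]
4 hosts opened.

4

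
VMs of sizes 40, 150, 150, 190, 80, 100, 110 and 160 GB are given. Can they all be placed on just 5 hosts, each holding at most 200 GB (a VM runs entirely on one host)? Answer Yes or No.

No

Total = 980 GB; ⌈980/200⌉ = 5.
The bound of 5 does not rule out 5, but exhaustive search shows no assignment into 5 hosts of capacity 200 GB exists — the minimum is 6.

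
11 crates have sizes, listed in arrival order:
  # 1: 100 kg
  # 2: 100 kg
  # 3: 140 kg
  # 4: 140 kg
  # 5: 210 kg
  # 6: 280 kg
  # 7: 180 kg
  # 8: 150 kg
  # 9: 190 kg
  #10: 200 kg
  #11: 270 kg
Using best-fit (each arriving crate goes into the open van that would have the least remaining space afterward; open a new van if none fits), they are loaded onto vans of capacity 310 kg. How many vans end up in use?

  100 → van 1 (new)  [load 100/310]
  100 → van 1  [load 200/310]
  140 → van 2 (new)  [load 140/310]
  140 → van 2  [load 280/310]
  210 → van 3 (new)  [load 210/310]
  280 → van 4 (new)  [load 280/310]
  180 → van 5 (new)  [load 180/310]
  150 → van 6 (new)  [load 150/310]
  190 → van 7 (new)  [load 190/310]
  200 → van 8 (new)  [load 200/310]
  270 → van 9 (new)  [load 270/310]
9 vans opened.

9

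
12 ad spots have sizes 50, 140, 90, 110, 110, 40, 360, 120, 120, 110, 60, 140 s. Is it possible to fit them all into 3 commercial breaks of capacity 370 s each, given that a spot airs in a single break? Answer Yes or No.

No

Total = 1450 s; ⌈1450/370⌉ = 4.
At least 4 commercial breaks are required, but only 3 are allowed.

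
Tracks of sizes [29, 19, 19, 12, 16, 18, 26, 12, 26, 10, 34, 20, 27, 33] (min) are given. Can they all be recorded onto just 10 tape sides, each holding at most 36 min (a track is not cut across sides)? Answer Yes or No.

A valid assignment using 10 tape sides:
  side 1: 34 = 34
  side 2: 33 = 33
  side 3: 29 = 29
  side 4: 27 = 27
  side 5: 26 + 10 = 36
  side 6: 26 = 26
  side 7: 20 + 16 = 36
  side 8: 19 + 12 = 31
  side 9: 19 + 12 = 31
  side 10: 18 = 18
Every load is within 36 min, so 10 tape sides suffice.

Yes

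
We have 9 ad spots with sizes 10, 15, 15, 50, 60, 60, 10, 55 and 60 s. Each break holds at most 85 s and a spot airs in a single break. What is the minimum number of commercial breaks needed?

5

Total = 60 + 60 + 60 + 55 + 50 + 15 + 15 + 10 + 10 = 335 s.
Lower bound: ⌈335/85⌉ = 4 commercial breaks.
Also, 5 ad spots each exceed 85/2 s, and no two of those can share a break, so at least 5 commercial breaks are needed.
A packing using 5 commercial breaks:
  break 1: 60 + 15 + 10 = 85
  break 2: 60 + 15 + 10 = 85
  break 3: 60 = 60
  break 4: 55 = 55
  break 5: 50 = 50
This matches the lower bound, so 5 is optimal.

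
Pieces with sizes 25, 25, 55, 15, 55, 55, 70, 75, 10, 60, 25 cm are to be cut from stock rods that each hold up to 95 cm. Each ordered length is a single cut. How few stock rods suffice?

6

Total = 75 + 70 + 60 + 55 + 55 + 55 + 25 + 25 + 25 + 15 + 10 = 470 cm.
Lower bound: ⌈470/95⌉ = 5 stock rods.
Also, 6 pieces each exceed 95/2 cm, and no two of those can share a stock rod, so at least 6 stock rods are needed.
A packing using 6 stock rods:
  stock rod 1: 75 + 15 = 90
  stock rod 2: 70 + 25 = 95
  stock rod 3: 60 + 25 + 10 = 95
  stock rod 4: 55 + 25 = 80
  stock rod 5: 55 = 55
  stock rod 6: 55 = 55
This matches the lower bound, so 6 is optimal.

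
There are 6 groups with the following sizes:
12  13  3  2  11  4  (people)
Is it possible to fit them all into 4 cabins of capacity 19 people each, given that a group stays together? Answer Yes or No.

A valid assignment using 3 cabins:
  cabin 1: 13 + 4 + 2 = 19
  cabin 2: 12 + 3 = 15
  cabin 3: 11 = 11
That uses only 3 ≤ 4, so 4 cabins are enough.

Yes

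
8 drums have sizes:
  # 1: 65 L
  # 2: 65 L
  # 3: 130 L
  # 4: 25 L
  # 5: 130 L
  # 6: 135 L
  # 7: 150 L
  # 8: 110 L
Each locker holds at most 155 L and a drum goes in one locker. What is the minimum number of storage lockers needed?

Total = 150 + 135 + 130 + 130 + 110 + 65 + 65 + 25 = 810 L.
Lower bound: ⌈810/155⌉ = 6 storage lockers.
A packing using 6 storage lockers:
  locker 1: 150 = 150
  locker 2: 135 = 135
  locker 3: 130 + 25 = 155
  locker 4: 130 = 130
  locker 5: 110 = 110
  locker 6: 65 + 65 = 130
This matches the lower bound, so 6 is optimal.

6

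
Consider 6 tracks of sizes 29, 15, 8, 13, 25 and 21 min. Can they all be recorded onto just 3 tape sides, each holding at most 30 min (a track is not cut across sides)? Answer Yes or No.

No

Total = 111 min; ⌈111/30⌉ = 4.
At least 4 tape sides are required, but only 3 are allowed.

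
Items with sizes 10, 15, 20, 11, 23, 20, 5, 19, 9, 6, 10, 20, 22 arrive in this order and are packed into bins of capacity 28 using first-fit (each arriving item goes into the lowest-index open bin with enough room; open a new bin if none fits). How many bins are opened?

9

  10 → bin 1 (new)  [load 10/28]
  15 → bin 1  [load 25/28]
  20 → bin 2 (new)  [load 20/28]
  11 → bin 3 (new)  [load 11/28]
  23 → bin 4 (new)  [load 23/28]
  20 → bin 5 (new)  [load 20/28]
  5 → bin 2  [load 25/28]
  19 → bin 6 (new)  [load 19/28]
  9 → bin 3  [load 20/28]
  6 → bin 3  [load 26/28]
  10 → bin 7 (new)  [load 10/28]
  20 → bin 8 (new)  [load 20/28]
  22 → bin 9 (new)  [load 22/28]
9 bins opened.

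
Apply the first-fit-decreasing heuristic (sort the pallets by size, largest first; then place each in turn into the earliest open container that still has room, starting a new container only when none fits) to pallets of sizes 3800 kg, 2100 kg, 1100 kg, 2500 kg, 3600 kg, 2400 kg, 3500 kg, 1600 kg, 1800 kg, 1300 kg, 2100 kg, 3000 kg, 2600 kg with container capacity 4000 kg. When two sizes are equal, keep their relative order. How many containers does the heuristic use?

Sorted descending: 3800, 3600, 3500, 3000, 2600, 2500, 2400, 2100, 2100, 1800, 1600, 1300, 1100.
  3800 → container 1 (new)  [load 3800/4000]
  3600 → container 2 (new)  [load 3600/4000]
  3500 → container 3 (new)  [load 3500/4000]
  3000 → container 4 (new)  [load 3000/4000]
  2600 → container 5 (new)  [load 2600/4000]
  2500 → container 6 (new)  [load 2500/4000]
  2400 → container 7 (new)  [load 2400/4000]
  2100 → container 8 (new)  [load 2100/4000]
  2100 → container 9 (new)  [load 2100/4000]
  1800 → container 8  [load 3900/4000]
  1600 → container 7  [load 4000/4000]
  1300 → container 5  [load 3900/4000]
  1100 → container 6  [load 3600/4000]
9 containers opened.

9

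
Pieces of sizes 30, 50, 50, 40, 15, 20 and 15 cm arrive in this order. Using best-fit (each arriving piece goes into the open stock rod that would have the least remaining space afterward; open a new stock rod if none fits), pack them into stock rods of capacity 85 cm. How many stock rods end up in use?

  30 → stock rod 1 (new)  [load 30/85]
  50 → stock rod 1  [load 80/85]
  50 → stock rod 2 (new)  [load 50/85]
  40 → stock rod 3 (new)  [load 40/85]
  15 → stock rod 2  [load 65/85]
  20 → stock rod 2  [load 85/85]
  15 → stock rod 3  [load 55/85]
3 stock rods opened.

3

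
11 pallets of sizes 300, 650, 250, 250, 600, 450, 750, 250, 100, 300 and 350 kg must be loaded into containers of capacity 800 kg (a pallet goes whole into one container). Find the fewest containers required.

Total = 750 + 650 + 600 + 450 + 350 + 300 + 300 + 250 + 250 + 250 + 100 = 4250 kg.
Lower bound: ⌈4250/800⌉ = 6 containers.
A packing using 6 containers:
  container 1: 750 = 750
  container 2: 650 + 100 = 750
  container 3: 600 = 600
  container 4: 450 + 350 = 800
  container 5: 300 + 300 = 600
  container 6: 250 + 250 + 250 = 750
This matches the lower bound, so 6 is optimal.

6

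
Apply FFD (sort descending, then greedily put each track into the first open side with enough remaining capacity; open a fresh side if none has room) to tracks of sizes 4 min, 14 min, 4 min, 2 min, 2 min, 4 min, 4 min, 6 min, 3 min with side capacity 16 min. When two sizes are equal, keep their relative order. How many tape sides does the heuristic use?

Sorted descending: 14, 6, 4, 4, 4, 4, 3, 2, 2.
  14 → side 1 (new)  [load 14/16]
  6 → side 2 (new)  [load 6/16]
  4 → side 2  [load 10/16]
  4 → side 2  [load 14/16]
  4 → side 3 (new)  [load 4/16]
  4 → side 3  [load 8/16]
  3 → side 3  [load 11/16]
  2 → side 1  [load 16/16]
  2 → side 2  [load 16/16]
3 tape sides opened.

3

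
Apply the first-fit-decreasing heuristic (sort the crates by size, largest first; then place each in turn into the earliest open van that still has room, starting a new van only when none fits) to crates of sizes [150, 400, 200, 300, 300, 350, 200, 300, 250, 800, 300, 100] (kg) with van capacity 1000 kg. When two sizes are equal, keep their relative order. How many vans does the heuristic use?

4

Sorted descending: 800, 400, 350, 300, 300, 300, 300, 250, 200, 200, 150, 100.
  800 → van 1 (new)  [load 800/1000]
  400 → van 2 (new)  [load 400/1000]
  350 → van 2  [load 750/1000]
  300 → van 3 (new)  [load 300/1000]
  300 → van 3  [load 600/1000]
  300 → van 3  [load 900/1000]
  300 → van 4 (new)  [load 300/1000]
  250 → van 2  [load 1000/1000]
  200 → van 1  [load 1000/1000]
  200 → van 4  [load 500/1000]
  150 → van 4  [load 650/1000]
  100 → van 3  [load 1000/1000]
4 vans opened.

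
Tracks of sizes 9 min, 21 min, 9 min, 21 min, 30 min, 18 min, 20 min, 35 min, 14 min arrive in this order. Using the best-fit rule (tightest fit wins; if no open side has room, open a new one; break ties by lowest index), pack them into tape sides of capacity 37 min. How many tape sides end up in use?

  9 → side 1 (new)  [load 9/37]
  21 → side 1  [load 30/37]
  9 → side 2 (new)  [load 9/37]
  21 → side 2  [load 30/37]
  30 → side 3 (new)  [load 30/37]
  18 → side 4 (new)  [load 18/37]
  20 → side 5 (new)  [load 20/37]
  35 → side 6 (new)  [load 35/37]
  14 → side 5  [load 34/37]
6 tape sides opened.

6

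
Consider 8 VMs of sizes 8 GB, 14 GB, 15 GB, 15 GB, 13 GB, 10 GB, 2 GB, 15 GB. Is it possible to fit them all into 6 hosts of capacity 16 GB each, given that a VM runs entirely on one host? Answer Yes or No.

No

Total = 92 GB; ⌈92/16⌉ = 6.
The bound of 6 does not rule out 6, but exhaustive search shows no assignment into 6 hosts of capacity 16 GB exists — the minimum is 7.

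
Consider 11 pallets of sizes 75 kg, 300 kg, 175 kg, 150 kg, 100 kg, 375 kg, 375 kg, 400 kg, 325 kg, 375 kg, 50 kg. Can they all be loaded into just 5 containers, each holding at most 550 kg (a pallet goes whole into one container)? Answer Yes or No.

No

Total = 2700 kg; ⌈2700/550⌉ = 5.
6 pallets each exceed half the capacity and cannot share a container, forcing at least 6 containers.
At least 6 containers are required, but only 5 are allowed.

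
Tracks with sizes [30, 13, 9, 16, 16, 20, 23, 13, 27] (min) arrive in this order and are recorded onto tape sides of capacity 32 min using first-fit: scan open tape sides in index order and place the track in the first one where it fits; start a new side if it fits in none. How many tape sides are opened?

7

  30 → side 1 (new)  [load 30/32]
  13 → side 2 (new)  [load 13/32]
  9 → side 2  [load 22/32]
  16 → side 3 (new)  [load 16/32]
  16 → side 3  [load 32/32]
  20 → side 4 (new)  [load 20/32]
  23 → side 5 (new)  [load 23/32]
  13 → side 6 (new)  [load 13/32]
  27 → side 7 (new)  [load 27/32]
7 tape sides opened.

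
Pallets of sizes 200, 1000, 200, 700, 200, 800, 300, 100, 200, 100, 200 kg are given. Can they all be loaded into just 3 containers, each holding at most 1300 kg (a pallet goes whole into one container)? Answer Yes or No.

No

Total = 4000 kg; ⌈4000/1300⌉ = 4.
At least 4 containers are required, but only 3 are allowed.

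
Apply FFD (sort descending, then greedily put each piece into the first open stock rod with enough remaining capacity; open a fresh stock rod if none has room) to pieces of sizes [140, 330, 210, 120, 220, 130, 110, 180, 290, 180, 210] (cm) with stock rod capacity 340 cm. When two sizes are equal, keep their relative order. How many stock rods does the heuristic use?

Sorted descending: 330, 290, 220, 210, 210, 180, 180, 140, 130, 120, 110.
  330 → stock rod 1 (new)  [load 330/340]
  290 → stock rod 2 (new)  [load 290/340]
  220 → stock rod 3 (new)  [load 220/340]
  210 → stock rod 4 (new)  [load 210/340]
  210 → stock rod 5 (new)  [load 210/340]
  180 → stock rod 6 (new)  [load 180/340]
  180 → stock rod 7 (new)  [load 180/340]
  140 → stock rod 6  [load 320/340]
  130 → stock rod 4  [load 340/340]
  120 → stock rod 3  [load 340/340]
  110 → stock rod 5  [load 320/340]
7 stock rods opened.

7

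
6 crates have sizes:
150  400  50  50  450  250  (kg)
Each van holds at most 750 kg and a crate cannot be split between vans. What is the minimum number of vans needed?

Total = 450 + 400 + 250 + 150 + 50 + 50 = 1350 kg.
Lower bound: ⌈1350/750⌉ = 2 vans.
A packing using 2 vans:
  van 1: 450 + 250 + 50 = 750
  van 2: 400 + 150 + 50 = 600
This matches the lower bound, so 2 is optimal.

2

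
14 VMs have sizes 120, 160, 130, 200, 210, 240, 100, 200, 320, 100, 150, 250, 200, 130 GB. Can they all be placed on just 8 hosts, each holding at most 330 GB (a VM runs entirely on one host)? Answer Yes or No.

Total = 2510 GB; ⌈2510/330⌉ = 8.
The bound of 8 does not rule out 8, but exhaustive search shows no assignment into 8 hosts of capacity 330 GB exists — the minimum is 9.

No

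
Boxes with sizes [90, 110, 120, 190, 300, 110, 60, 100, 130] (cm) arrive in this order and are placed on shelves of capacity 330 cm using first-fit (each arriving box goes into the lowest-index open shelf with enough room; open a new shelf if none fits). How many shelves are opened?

  90 → shelf 1 (new)  [load 90/330]
  110 → shelf 1  [load 200/330]
  120 → shelf 1  [load 320/330]
  190 → shelf 2 (new)  [load 190/330]
  300 → shelf 3 (new)  [load 300/330]
  110 → shelf 2  [load 300/330]
  60 → shelf 4 (new)  [load 60/330]
  100 → shelf 4  [load 160/330]
  130 → shelf 4  [load 290/330]
4 shelves opened.

4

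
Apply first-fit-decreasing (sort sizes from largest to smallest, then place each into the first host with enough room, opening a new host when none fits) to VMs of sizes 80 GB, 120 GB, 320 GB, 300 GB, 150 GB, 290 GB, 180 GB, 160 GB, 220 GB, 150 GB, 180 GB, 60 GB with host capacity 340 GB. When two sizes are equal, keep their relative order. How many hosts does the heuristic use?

7

Sorted descending: 320, 300, 290, 220, 180, 180, 160, 150, 150, 120, 80, 60.
  320 → host 1 (new)  [load 320/340]
  300 → host 2 (new)  [load 300/340]
  290 → host 3 (new)  [load 290/340]
  220 → host 4 (new)  [load 220/340]
  180 → host 5 (new)  [load 180/340]
  180 → host 6 (new)  [load 180/340]
  160 → host 5  [load 340/340]
  150 → host 6  [load 330/340]
  150 → host 7 (new)  [load 150/340]
  120 → host 4  [load 340/340]
  80 → host 7  [load 230/340]
  60 → host 7  [load 290/340]
7 hosts opened.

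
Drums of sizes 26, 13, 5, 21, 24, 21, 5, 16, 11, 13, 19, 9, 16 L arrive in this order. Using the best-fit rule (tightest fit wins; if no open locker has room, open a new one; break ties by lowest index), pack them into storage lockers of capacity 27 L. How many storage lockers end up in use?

  26 → locker 1 (new)  [load 26/27]
  13 → locker 2 (new)  [load 13/27]
  5 → locker 2  [load 18/27]
  21 → locker 3 (new)  [load 21/27]
  24 → locker 4 (new)  [load 24/27]
  21 → locker 5 (new)  [load 21/27]
  5 → locker 3  [load 26/27]
  16 → locker 6 (new)  [load 16/27]
  11 → locker 6  [load 27/27]
  13 → locker 7 (new)  [load 13/27]
  19 → locker 8 (new)  [load 19/27]
  9 → locker 2  [load 27/27]
  16 → locker 9 (new)  [load 16/27]
9 storage lockers opened.

9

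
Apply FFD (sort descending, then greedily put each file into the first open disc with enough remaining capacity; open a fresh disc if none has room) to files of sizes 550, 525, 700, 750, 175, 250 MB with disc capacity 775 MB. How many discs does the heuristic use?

4

Sorted descending: 750, 700, 550, 525, 250, 175.
  750 → disc 1 (new)  [load 750/775]
  700 → disc 2 (new)  [load 700/775]
  550 → disc 3 (new)  [load 550/775]
  525 → disc 4 (new)  [load 525/775]
  250 → disc 4  [load 775/775]
  175 → disc 3  [load 725/775]
4 discs opened.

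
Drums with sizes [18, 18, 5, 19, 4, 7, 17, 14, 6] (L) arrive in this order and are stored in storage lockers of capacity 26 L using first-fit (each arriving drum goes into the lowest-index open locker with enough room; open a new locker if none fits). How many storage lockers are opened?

  18 → locker 1 (new)  [load 18/26]
  18 → locker 2 (new)  [load 18/26]
  5 → locker 1  [load 23/26]
  19 → locker 3 (new)  [load 19/26]
  4 → locker 2  [load 22/26]
  7 → locker 3  [load 26/26]
  17 → locker 4 (new)  [load 17/26]
  14 → locker 5 (new)  [load 14/26]
  6 → locker 4  [load 23/26]
5 storage lockers opened.

5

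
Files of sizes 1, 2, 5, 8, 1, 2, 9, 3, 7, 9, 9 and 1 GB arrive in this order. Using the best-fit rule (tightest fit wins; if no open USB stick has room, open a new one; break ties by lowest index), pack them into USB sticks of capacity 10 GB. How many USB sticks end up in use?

6

  1 → USB stick 1 (new)  [load 1/10]
  2 → USB stick 1  [load 3/10]
  5 → USB stick 1  [load 8/10]
  8 → USB stick 2 (new)  [load 8/10]
  1 → USB stick 1  [load 9/10]
  2 → USB stick 2  [load 10/10]
  9 → USB stick 3 (new)  [load 9/10]
  3 → USB stick 4 (new)  [load 3/10]
  7 → USB stick 4  [load 10/10]
  9 → USB stick 5 (new)  [load 9/10]
  9 → USB stick 6 (new)  [load 9/10]
  1 → USB stick 1  [load 10/10]
6 USB sticks opened.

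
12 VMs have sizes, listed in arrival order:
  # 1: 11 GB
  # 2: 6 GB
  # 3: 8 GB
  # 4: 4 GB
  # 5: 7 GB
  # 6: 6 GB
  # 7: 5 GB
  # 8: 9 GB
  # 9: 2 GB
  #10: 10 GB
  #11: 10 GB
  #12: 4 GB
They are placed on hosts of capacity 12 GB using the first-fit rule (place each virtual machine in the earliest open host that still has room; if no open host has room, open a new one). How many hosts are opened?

8

  11 → host 1 (new)  [load 11/12]
  6 → host 2 (new)  [load 6/12]
  8 → host 3 (new)  [load 8/12]
  4 → host 2  [load 10/12]
  7 → host 4 (new)  [load 7/12]
  6 → host 5 (new)  [load 6/12]
  5 → host 4  [load 12/12]
  9 → host 6 (new)  [load 9/12]
  2 → host 2  [load 12/12]
  10 → host 7 (new)  [load 10/12]
  10 → host 8 (new)  [load 10/12]
  4 → host 3  [load 12/12]
8 hosts opened.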